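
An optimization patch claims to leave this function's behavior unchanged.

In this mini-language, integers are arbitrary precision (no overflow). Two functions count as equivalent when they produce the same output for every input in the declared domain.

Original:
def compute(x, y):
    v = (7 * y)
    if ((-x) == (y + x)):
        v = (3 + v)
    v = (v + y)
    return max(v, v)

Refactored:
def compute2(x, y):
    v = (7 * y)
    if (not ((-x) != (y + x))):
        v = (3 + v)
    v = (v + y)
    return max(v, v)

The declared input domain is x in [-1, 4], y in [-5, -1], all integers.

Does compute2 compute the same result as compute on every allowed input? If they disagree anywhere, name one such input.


The two versions differ — the changes include boolean connective usage differs; and comparison usage differs.
One worked example (x=4, y=-2) — compute: v = -14; ((-x) == (y + x)) -> false; v = -16; return -16; compute2: v = -14; (not ((-x) != (y + x))) -> false; v = -16; return -16; agreement on -16.
Sweeping the whole domain (30 inputs) finds no disagreement.
verdict: equivalent


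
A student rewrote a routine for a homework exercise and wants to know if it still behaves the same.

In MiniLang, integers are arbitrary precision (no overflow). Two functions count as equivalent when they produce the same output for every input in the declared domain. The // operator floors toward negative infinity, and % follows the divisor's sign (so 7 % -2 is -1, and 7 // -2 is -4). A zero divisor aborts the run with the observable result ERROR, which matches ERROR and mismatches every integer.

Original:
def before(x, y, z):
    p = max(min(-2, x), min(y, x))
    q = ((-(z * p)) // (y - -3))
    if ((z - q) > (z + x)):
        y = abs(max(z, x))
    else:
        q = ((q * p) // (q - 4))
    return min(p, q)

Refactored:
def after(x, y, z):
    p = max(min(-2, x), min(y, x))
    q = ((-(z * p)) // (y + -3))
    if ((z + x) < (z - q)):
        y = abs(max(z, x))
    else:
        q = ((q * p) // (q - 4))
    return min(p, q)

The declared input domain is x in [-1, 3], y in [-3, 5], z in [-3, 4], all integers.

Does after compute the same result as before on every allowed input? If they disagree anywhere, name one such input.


Run the pair on x=-1, y=-3, z=-3.
before: p=-2, then a zero divisor aborts: ERROR
after: p=-2, then q=1, then ((z + x) < (z - q)) is false, then q=0, then returns -2
ERROR and -2 differ, so these are not the same function on this domain.
verdict: not equivalent; witness: x=-1, y=-3, z=-3


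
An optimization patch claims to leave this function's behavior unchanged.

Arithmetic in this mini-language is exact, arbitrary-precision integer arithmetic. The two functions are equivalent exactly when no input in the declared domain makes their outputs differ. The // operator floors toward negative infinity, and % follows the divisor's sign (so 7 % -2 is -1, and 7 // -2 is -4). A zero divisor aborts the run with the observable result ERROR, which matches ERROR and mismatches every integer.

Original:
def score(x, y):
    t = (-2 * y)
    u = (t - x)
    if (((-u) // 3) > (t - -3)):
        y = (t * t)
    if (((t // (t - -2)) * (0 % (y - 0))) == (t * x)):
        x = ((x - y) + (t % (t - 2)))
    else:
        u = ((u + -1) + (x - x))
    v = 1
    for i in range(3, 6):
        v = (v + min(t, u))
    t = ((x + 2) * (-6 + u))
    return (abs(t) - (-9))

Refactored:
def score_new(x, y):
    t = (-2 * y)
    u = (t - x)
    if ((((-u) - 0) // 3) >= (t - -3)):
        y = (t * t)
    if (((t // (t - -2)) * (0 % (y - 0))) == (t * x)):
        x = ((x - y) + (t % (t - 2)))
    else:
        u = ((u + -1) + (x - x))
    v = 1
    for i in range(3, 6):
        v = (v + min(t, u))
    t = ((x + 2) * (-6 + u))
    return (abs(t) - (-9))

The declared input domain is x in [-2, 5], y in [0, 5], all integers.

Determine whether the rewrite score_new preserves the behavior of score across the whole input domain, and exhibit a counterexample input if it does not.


One difference looks behavioral, but it never changes the outcome for any declared input.
One worked example (x=3, y=1) — score: t := -2 | u := -5 | (((-u) // 3) > (t - -3)): false | divide-by-zero, output ERROR; score_new: t := -2 | u := -5 | ((((-u) - 0) // 3) >= (t - -3)): true | y := 4 | divide-by-zero, output ERROR; agreement on ERROR.
Checked all 48 inputs in the declared domain: the outputs agree on every one.
verdict: equivalent


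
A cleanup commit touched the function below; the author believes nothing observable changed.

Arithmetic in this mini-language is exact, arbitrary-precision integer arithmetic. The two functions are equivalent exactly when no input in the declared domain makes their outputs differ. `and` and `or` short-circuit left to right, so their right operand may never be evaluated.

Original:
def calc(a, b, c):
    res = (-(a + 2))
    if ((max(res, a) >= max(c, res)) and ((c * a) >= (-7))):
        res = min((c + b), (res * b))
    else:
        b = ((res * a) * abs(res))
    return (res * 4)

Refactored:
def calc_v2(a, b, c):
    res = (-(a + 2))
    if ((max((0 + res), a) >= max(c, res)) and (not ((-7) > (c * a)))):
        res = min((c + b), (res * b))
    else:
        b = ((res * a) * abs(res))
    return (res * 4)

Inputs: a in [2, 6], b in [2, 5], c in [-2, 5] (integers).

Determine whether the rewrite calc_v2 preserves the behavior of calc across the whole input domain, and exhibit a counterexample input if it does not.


Although arithmetic usage differs, boolean connective usage differs, constant usage differs, comparison usage differs, 160/160 inputs agree.
verdict: equivalent


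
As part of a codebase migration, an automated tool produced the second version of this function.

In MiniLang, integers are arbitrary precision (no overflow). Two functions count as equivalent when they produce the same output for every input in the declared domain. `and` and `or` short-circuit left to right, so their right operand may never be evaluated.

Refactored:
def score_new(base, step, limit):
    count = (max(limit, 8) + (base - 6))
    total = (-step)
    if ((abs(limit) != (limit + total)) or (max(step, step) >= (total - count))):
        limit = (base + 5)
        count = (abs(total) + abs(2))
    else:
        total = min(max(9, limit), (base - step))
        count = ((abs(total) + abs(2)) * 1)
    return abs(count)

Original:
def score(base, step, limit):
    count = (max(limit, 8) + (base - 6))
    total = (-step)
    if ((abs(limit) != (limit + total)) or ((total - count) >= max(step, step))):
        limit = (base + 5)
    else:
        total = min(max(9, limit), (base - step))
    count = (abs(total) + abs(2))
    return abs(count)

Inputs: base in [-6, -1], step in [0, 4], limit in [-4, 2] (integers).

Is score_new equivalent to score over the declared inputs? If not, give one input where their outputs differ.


At base=-6, step=0, limit=0: score gives 2, score_new gives 8.
verdict: not equivalent; witness: base=-6, step=0, limit=0


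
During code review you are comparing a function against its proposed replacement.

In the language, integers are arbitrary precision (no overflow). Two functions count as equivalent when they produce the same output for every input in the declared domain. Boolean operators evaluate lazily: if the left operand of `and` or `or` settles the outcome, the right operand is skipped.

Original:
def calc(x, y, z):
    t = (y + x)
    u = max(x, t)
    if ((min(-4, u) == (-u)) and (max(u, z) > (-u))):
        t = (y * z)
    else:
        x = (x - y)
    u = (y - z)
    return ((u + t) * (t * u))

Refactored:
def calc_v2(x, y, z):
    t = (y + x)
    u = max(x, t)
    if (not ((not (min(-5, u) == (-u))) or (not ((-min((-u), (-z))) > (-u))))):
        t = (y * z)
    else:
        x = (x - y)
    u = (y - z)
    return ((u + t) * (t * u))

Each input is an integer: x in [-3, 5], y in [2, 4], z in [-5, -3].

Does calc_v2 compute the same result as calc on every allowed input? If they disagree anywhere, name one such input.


At x=0, y=4, z=-5: calc gives 1980, calc_v2 gives 468.
verdict: not equivalent; witness: x=0, y=4, z=-5


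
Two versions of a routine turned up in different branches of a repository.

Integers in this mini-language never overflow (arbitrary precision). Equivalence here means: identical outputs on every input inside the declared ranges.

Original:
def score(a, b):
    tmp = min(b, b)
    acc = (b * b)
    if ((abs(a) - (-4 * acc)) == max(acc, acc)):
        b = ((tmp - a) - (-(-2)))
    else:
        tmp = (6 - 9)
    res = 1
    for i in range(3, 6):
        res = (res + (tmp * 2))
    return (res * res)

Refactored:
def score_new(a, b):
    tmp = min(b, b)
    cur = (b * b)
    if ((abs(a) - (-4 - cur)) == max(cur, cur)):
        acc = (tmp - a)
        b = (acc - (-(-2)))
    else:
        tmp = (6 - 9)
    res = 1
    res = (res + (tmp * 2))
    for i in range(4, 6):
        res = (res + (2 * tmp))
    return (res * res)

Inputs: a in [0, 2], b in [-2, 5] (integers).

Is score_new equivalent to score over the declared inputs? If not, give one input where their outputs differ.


Run the pair on a=0, b=0.
score: tmp=0, then acc=0, then ((abs(a) - (-4 * acc)) == max(acc, acc)) is true, then b=-2, then res=1, then (i=3), then res=1, then (i=4), then res=1, then (i=5), then res=1, then returns 1
score_new: tmp=0, then cur=0, then ((abs(a) - (-4 - cur)) == max(cur, cur)) is false, then tmp=-3, then res=1, then res=-5, then (i=4), then res=-11, then (i=5), then res=-17, then returns 289
1 vs 289 — the two versions disagree here.
verdict: not equivalent; witness: a=0, b=0


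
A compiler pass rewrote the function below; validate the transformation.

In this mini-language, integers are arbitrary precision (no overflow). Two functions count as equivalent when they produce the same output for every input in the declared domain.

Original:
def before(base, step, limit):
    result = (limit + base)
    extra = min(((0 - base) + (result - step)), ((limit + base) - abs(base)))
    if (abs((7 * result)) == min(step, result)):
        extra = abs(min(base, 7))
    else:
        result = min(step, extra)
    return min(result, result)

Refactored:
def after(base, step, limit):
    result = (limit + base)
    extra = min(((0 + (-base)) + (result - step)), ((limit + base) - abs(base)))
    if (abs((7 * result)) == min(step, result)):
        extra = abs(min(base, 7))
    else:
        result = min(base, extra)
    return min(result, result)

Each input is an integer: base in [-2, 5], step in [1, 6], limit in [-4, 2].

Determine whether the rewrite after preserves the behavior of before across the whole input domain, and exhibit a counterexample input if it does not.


Not equivalent: base=-1, step=1, limit=2 separates them (0 vs -1).
before: result becomes 1; next extra becomes 0; next (abs((7 * result)) == min(step, result)) evaluates to false; next result becomes 0; next final value 0
after: result becomes 1; next extra becomes 0; next (abs((7 * result)) == min(step, result)) evaluates to false; next result becomes -1; next final value -1
verdict: not equivalent; witness: base=-1, step=1, limit=2


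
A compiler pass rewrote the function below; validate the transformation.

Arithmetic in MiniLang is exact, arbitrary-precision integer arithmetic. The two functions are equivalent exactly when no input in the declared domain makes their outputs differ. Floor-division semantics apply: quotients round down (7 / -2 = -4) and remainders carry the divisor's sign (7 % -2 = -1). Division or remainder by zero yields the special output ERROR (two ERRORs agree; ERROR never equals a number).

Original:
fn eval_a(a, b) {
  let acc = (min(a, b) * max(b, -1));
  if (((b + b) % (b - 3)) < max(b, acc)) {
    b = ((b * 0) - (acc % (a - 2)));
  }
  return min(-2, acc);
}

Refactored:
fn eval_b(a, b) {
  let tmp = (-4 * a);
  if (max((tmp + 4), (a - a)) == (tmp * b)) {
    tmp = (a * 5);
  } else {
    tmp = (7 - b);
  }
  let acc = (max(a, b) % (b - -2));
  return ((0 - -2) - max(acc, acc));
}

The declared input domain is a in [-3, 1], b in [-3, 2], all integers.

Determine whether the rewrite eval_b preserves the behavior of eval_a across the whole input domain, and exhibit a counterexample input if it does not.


The rewrite breaks on a=-3, b=-3, where the results are -2 and 2.
eval_a: acc = 3; (((b + b) % (b - 3)) < max(b, acc)) -> true; b = 2; return -2
eval_b: tmp = 12; (max((tmp + 4), (a - a)) == (tmp * b)) -> false; tmp = 10; acc = 0; return 2
verdict: not equivalent; witness: a=-3, b=-3


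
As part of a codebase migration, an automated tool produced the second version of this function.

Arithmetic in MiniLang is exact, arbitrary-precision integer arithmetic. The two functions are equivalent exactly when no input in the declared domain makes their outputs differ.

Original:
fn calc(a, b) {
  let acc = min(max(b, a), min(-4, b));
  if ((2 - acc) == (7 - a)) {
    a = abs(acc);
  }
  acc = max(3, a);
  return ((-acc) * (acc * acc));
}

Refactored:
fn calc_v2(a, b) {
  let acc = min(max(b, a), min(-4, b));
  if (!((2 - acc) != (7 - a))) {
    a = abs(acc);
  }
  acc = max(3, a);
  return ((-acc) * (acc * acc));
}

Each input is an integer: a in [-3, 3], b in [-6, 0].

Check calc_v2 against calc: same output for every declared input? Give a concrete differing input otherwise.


Side by side, the visible changes include: comparison usage differs, and boolean connective usage differs.
One worked example (a=-3, b=-4) — calc: acc=-4, then ((2 - acc) == (7 - a)) is false, then acc=3, then returns -27; calc_v2: acc=-4, then (!((2 - acc) != (7 - a))) is false, then acc=3, then returns -27; agreement on -27.
Across all 49 domain points the two functions coincide.
verdict: equivalent


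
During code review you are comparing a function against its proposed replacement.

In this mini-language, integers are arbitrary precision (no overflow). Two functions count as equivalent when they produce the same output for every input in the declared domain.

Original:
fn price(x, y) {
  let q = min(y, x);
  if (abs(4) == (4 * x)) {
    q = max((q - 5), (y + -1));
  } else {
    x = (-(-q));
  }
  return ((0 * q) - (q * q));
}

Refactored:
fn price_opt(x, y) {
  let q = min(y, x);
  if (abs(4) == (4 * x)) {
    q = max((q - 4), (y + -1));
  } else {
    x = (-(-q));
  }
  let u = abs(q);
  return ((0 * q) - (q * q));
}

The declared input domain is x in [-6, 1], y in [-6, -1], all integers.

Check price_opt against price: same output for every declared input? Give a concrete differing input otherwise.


The edit looks behavioral (`5` became `4`), but over these ranges it never changes the outcome.
Tracing x=-2, y=-6: price: q = -6; (abs(4) == (4 * x)) -> false; x = -6; return -36 | price_opt: q = -6; (abs(4) == (4 * x)) -> false; x = -6; u = 6; return -36 — matching result -36.
An exhaustive pass over the 48 declared inputs shows identical outputs.
verdict: equivalent


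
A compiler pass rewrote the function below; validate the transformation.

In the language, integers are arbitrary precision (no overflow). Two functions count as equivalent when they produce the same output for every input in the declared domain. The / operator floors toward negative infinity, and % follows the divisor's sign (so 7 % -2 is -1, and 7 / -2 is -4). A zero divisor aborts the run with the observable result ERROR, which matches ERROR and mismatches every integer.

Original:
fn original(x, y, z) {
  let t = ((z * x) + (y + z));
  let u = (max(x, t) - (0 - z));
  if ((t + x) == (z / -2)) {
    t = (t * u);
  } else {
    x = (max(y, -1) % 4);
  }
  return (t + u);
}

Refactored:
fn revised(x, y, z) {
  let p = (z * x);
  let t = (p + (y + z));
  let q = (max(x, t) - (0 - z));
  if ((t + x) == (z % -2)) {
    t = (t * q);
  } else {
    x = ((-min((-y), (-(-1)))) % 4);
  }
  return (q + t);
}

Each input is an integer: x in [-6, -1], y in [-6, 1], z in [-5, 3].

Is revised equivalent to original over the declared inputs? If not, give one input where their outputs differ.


Try x=-6, y=-4, z=-2.
original: t = 6; u = 4; ((t + x) == (z / -2)) -> false; x = 3; return 10
revised: p = 12; t = 6; q = 4; ((t + x) == (z % -2)) -> true; t = 24; return 28
10 against 28: the behavior changed.
verdict: not equivalent; witness: x=-6, y=-4, z=-2


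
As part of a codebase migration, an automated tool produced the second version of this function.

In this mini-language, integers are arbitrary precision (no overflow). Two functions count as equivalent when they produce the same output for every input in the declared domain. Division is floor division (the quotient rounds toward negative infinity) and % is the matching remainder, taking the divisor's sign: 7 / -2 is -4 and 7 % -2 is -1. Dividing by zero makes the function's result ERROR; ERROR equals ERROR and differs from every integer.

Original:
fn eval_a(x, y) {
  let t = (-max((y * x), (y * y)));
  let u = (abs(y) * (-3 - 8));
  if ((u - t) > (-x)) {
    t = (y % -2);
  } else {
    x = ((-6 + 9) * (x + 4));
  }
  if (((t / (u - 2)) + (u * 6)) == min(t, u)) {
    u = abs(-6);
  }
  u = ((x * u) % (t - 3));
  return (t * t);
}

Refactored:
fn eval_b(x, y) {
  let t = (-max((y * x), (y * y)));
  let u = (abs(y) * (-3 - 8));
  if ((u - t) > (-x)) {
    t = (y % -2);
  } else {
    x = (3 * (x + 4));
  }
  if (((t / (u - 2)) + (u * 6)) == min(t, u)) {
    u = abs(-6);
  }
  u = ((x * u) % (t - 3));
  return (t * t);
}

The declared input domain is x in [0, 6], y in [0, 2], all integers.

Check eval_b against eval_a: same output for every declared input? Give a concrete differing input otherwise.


Although arithmetic usage differs; constant usage differs, 21/21 inputs agree.
verdict: equivalent


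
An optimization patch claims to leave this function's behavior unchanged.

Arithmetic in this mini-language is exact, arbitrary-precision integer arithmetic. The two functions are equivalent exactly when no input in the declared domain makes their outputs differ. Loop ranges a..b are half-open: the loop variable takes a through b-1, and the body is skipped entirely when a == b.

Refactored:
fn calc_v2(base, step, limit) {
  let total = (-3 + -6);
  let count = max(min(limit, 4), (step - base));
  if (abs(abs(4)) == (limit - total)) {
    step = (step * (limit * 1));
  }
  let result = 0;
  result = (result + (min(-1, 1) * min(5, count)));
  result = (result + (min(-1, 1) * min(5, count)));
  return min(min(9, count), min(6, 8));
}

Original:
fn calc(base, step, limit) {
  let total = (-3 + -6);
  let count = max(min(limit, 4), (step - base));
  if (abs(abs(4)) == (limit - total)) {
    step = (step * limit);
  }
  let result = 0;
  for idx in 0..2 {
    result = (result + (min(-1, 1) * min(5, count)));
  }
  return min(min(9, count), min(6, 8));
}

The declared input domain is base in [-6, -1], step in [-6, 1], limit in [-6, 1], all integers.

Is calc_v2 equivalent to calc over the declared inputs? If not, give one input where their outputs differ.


Behavior is preserved: although local variable names differ, plus constant usage differs, plus min/max/abs usage differs, plus loop structure differs, plus arithmetic usage differs, the outputs never diverge.
One worked example (base=-4, step=-2, limit=-2) — calc: total becomes -9; next count becomes 2; next (abs(abs(4)) == (limit - total)) evaluates to false; next result becomes 0; next at idx=0:; next result becomes -2; next at idx=1:; next result becomes -4; next final value 2; calc_v2: total becomes -9; next count becomes 2; next (abs(abs(4)) == (limit - total)) evaluates to false; next result becomes 0; next result becomes -2; next result becomes -4; next final value 2; agreement on 2.
Sweeping the whole domain (384 inputs) finds no disagreement.
verdict: equivalent


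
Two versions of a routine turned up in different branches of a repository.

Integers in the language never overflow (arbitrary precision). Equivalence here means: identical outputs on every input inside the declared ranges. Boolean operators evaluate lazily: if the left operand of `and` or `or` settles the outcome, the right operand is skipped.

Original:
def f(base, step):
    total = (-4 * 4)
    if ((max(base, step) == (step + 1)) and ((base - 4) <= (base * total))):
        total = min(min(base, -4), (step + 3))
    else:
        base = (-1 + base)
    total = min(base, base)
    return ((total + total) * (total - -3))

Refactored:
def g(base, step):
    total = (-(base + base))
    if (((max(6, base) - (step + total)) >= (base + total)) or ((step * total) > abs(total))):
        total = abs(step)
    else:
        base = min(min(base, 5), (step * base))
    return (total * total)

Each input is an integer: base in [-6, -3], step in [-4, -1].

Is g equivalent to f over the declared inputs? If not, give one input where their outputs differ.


These are not equivalent — on base=-6, step=-4 the outputs split (56 vs 144).
f: total becomes -16; next ((max(base, step) == (step + 1)) and ((base - 4) <= (base * total))) evaluates to false; next base becomes -7; next total becomes -7; next final value 56
g: total becomes 12; next (((max(6, base) - (step + total)) >= (base + total)) or ((step * total) > abs(total))) evaluates to false; next base becomes -6; next final value 144
verdict: not equivalent; witness: base=-6, step=-4


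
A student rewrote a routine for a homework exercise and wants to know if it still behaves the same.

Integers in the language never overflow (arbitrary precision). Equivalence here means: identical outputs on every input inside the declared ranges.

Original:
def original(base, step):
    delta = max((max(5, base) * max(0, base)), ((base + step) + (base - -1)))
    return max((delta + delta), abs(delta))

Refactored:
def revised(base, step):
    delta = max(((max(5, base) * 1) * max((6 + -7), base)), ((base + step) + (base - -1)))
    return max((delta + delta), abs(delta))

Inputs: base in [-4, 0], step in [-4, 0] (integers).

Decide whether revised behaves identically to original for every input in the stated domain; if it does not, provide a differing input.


At base=-4, step=-4: original gives 0, revised gives 5.
verdict: not equivalent; witness: base=-4, step=-4


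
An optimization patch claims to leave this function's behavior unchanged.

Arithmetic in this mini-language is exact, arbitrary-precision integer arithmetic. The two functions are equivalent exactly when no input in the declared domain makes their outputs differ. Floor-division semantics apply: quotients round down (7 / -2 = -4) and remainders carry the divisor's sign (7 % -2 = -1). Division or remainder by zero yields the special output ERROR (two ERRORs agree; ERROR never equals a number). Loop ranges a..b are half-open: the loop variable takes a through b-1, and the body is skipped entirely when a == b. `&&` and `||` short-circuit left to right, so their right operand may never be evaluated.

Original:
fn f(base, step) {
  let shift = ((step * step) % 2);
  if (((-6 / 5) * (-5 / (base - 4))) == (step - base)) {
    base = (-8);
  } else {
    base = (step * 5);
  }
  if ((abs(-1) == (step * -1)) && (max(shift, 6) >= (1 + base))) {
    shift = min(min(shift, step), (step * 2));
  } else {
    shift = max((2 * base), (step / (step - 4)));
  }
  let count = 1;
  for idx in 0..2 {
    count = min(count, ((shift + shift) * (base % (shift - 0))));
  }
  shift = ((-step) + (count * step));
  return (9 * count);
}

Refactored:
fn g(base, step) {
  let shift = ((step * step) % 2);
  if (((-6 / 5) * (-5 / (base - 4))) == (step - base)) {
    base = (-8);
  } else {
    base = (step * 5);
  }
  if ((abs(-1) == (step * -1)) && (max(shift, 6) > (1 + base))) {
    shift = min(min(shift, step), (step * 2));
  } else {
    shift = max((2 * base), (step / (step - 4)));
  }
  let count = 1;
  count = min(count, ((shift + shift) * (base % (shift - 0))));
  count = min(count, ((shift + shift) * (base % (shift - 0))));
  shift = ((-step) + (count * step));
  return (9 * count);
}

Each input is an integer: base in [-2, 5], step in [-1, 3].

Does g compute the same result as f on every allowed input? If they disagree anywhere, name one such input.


Equivalent. Although `(max(shift, 6) >= (1 + base))` became `(max(shift, 6) > (1 + base))`, no input in the stated domain can expose it.
An exhaustive pass over the 40 declared inputs shows identical outputs.
As a probe, take base=3, step=-1: f runs shift := 1 | (((-6 / 5) * (-5 / (base - 4))) == (step - base)): false | base := -5 | ((abs(-1) == (step * -1)) && (max(shift, 6) >= (1 + base))): true | shift := -2 | count := 1 | iter idx=0: | count := 1 | iter idx=1: | count := 1 | shift := 0 | result 9; g runs shift := 1 | (((-6 / 5) * (-5 / (base - 4))) == (step - base)): false | base := -5 | ((abs(-1) == (step * -1)) && (max(shift, 6) > (1 + base))): true | shift := -2 | count := 1 | count := 1 | count := 1 | shift := 0 | result 9; both end at 9.
verdict: equivalent


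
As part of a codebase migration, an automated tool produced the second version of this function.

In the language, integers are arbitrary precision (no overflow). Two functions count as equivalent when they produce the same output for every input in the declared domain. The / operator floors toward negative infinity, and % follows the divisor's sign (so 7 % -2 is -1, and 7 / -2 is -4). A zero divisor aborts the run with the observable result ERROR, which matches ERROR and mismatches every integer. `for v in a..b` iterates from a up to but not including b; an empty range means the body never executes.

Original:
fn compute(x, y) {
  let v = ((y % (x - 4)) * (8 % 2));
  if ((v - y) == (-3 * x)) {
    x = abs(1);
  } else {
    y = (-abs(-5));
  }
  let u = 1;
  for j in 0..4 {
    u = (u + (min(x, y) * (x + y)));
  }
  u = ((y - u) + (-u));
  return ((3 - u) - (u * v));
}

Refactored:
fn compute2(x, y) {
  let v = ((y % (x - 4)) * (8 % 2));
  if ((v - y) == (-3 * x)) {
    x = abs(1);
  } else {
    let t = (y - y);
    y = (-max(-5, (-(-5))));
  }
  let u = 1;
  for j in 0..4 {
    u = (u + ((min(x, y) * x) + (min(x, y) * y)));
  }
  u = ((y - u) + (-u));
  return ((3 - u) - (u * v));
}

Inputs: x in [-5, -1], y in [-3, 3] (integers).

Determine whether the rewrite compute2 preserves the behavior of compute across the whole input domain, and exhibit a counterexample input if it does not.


Reading the diff, among the changes: arithmetic usage differs, constant usage differs, min/max/abs usage differs, local variable names differ, statement counts differ.
As a probe, take x=-3, y=-1: compute runs v = 0; ((v - y) == (-3 * x)) -> false; y = -5; u = 1; [j=0]; u = 41; [j=1]; u = 81; [j=2]; u = 121; [j=3]; u = 161; u = -327; return 330; compute2 runs v = 0; ((v - y) == (-3 * x)) -> false; t = 0; y = -5; u = 1; [j=0]; u = 41; [j=1]; u = 81; [j=2]; u = 121; [j=3]; u = 161; u = -327; return 330; both end at 330.
An exhaustive pass over the 35 declared inputs shows identical outputs.
verdict: equivalent


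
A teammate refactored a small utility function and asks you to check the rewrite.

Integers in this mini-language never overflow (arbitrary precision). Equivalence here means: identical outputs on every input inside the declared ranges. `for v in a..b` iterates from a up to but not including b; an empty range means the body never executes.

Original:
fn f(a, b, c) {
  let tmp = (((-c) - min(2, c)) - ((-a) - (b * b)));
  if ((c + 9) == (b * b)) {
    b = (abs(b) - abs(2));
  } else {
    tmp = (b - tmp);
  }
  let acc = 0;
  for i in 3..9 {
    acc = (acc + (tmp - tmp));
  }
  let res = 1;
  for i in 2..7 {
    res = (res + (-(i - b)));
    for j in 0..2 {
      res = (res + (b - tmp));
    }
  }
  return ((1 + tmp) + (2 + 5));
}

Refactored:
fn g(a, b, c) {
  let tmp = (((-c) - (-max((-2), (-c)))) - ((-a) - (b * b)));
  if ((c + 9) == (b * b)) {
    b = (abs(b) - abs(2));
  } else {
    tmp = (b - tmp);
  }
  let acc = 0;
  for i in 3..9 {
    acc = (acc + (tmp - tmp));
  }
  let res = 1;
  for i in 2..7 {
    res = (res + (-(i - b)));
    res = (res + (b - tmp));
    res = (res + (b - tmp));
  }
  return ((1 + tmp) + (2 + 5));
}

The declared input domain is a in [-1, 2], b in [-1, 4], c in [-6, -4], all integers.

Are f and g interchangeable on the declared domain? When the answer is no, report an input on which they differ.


The two versions differ — the changes include arithmetic usage differs, plus loop structure differs, plus min/max/abs usage differs, plus local variable names differ.
Spot check at a=-1, b=2, c=-6 — f: tmp = 15; ((c + 9) == (b * b)) -> false; tmp = -13; acc = 0; [i=3]; acc = 0; [i=4]; acc = 0; [i=5]; acc = 0; [i=6]; acc = 0; [i=7]; acc = 0; [i=8]; acc = 0; res = 1; [i=2]; res = 1; [j=0]; res = 16; [j=1]; res = 31; [i=3]; res = 30; [j=0]; res = 45; [j=1]; res = 60; [i=4]; res = 58; [j=0]; res = 73; [j=1]; res = 88; [i=5]; res = 85; [j=0]; res = 100; [j=1]; res = 115; [i=6]; res = 111; [j=0]; res = 126; [j=1]; res = 141; return -5. g: tmp = 15; ((c + 9) == (b * b)) -> false; tmp = -13; acc = 0; [i=3]; acc = 0; [i=4]; acc = 0; [i=5]; acc = 0; [i=6]; acc = 0; [i=7]; acc = 0; [i=8]; acc = 0; res = 1; [i=2]; res = 1; res = 16; res = 31; [i=3]; res = 30; res = 45; res = 60; [i=4]; res = 58; res = 73; res = 88; [i=5]; res = 85; res = 100; res = 115; [i=6]; res = 111; res = 126; res = 141; return -5. Both give -5.
Across all 72 domain points the two functions coincide.
verdict: equivalent


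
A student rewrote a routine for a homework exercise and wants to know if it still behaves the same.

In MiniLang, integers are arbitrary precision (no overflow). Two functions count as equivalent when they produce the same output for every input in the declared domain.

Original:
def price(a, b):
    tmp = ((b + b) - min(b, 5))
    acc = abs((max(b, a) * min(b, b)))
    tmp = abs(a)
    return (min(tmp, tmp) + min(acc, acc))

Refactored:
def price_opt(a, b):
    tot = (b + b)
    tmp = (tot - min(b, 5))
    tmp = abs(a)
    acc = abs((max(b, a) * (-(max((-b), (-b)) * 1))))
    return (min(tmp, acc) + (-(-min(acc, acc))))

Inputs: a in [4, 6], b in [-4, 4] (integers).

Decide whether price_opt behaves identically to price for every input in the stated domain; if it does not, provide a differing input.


Try a=4, b=0.
price: tmp = 0; acc = 0; tmp = 4; return 4
price_opt: tot = 0; tmp = 0; tmp = 4; acc = 0; return 0
4 against 0: the behavior changed.
verdict: not equivalent; witness: a=4, b=0


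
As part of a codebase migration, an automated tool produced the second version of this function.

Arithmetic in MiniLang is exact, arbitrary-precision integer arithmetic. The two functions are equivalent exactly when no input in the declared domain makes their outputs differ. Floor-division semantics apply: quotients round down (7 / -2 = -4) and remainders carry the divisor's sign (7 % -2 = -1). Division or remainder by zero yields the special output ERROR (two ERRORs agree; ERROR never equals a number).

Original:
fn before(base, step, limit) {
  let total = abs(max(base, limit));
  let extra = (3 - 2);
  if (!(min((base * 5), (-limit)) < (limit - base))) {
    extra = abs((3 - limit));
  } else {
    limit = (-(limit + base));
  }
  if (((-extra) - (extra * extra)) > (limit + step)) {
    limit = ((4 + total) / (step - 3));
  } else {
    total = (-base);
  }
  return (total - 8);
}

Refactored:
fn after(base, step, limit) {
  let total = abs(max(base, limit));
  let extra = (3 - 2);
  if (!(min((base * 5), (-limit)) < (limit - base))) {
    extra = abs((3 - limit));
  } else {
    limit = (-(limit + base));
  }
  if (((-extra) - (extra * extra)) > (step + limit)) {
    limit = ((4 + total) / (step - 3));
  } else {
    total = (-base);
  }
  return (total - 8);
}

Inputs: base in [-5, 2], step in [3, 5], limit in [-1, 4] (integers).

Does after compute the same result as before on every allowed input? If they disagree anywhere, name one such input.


Behavior is preserved: although same computation, different form, the outputs never diverge.
Tracing base=-5, step=3, limit=-1: before: total becomes 1; next extra becomes 1; next (!(min((base * 5), (-limit)) < (limit - base))) evaluates to false; next limit becomes 6; next (((-extra) - (extra * extra)) > (limit + step)) evaluates to false; next total becomes 5; next final value -3 | after: total becomes 1; next extra becomes 1; next (!(min((base * 5), (-limit)) < (limit - base))) evaluates to false; next limit becomes 6; next (((-extra) - (extra * extra)) > (step + limit)) evaluates to false; next total becomes 5; next final value -3 — matching result -3.
Sweeping the whole domain (144 inputs) finds no disagreement.
verdict: equivalent


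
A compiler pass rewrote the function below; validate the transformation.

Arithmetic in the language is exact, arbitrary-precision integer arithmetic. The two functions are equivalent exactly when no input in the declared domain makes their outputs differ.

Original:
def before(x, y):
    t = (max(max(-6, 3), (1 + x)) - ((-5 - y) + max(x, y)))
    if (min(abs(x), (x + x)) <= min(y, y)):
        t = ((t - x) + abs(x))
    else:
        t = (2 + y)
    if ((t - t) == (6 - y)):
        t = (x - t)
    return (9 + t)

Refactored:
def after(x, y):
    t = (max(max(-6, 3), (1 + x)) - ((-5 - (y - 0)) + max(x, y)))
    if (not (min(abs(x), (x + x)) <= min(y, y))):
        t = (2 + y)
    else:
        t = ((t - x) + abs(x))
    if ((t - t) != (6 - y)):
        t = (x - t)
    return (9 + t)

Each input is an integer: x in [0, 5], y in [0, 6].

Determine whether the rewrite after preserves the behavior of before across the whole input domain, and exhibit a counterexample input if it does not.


There is a counterexample at x=0, y=0: 17 on one side, 1 on the other.
before: t = 8; (min(abs(x), (x + x)) <= min(y, y)) -> true; t = 8; ((t - t) == (6 - y)) -> false; return 17
after: t = 8; (not (min(abs(x), (x + x)) <= min(y, y))) -> false; t = 8; ((t - t) != (6 - y)) -> true; t = -8; return 1
verdict: not equivalent; witness: x=0, y=0


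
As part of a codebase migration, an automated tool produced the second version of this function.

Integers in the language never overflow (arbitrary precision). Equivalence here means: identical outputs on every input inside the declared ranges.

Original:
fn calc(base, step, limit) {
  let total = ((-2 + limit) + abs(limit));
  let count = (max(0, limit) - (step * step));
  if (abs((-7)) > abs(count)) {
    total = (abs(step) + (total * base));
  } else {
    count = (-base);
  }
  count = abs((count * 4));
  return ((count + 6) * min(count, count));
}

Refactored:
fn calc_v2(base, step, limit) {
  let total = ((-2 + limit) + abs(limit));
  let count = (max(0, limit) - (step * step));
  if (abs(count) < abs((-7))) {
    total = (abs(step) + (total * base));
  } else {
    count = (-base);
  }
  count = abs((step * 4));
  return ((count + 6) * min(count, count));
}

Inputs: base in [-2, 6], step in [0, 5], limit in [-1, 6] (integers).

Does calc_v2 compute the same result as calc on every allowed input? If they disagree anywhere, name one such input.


There is a counterexample at base=-2, step=0, limit=1: 40 on one side, 0 on the other.
calc: total := 0 | count := 1 | (abs((-7)) > abs(count)): true | total := 0 | count := 4 | result 40
calc_v2: total := 0 | count := 1 | (abs(count) < abs((-7))): true | total := 0 | count := 0 | result 0
verdict: not equivalent; witness: base=-2, step=0, limit=1


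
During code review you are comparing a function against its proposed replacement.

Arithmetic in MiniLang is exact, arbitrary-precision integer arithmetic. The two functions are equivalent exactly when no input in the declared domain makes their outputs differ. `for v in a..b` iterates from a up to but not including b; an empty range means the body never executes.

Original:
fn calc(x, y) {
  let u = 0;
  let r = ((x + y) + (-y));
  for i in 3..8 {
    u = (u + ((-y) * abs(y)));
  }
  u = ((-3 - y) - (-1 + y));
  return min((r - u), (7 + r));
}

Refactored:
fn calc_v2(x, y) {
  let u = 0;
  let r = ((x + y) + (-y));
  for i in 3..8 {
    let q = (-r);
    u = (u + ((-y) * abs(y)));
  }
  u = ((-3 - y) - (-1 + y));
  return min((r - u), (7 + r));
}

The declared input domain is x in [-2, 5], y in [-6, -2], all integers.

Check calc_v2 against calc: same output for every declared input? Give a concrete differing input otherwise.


Comparing the listings, the differences include: local variable names differ, and statement counts differ.
Spot check at x=1, y=-2 — calc: u=0, then r=1, then (i=3), then u=4, then (i=4), then u=8, then (i=5), then u=12, then (i=6), then u=16, then (i=7), then u=20, then u=2, then returns -1. calc_v2: u=0, then r=1, then (i=3), then q=-1, then u=4, then (i=4), then q=-1, then u=8, then (i=5), then q=-1, then u=12, then (i=6), then q=-1, then u=16, then (i=7), then q=-1, then u=20, then u=2, then returns -1. Both give -1.
Checked all 40 inputs in the declared domain: the outputs agree on every one.
verdict: equivalent


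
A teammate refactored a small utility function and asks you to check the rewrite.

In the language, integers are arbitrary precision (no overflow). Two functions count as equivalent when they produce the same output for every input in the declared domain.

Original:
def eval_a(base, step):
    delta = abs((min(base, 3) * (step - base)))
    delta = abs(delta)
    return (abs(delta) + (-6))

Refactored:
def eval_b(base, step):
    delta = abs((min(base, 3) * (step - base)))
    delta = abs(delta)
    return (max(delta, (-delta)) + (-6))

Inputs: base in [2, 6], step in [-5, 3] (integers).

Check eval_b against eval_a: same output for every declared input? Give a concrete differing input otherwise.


Equivalent — the differences include min/max/abs usage differs, yet no declared input distinguishes the two.
Spot check at base=4, step=-5 — eval_a: delta = 27; delta = 27; return 21. eval_b: delta = 27; delta = 27; return 21. Both give 21.
An exhaustive pass over the 45 declared inputs shows identical outputs.
verdict: equivalent


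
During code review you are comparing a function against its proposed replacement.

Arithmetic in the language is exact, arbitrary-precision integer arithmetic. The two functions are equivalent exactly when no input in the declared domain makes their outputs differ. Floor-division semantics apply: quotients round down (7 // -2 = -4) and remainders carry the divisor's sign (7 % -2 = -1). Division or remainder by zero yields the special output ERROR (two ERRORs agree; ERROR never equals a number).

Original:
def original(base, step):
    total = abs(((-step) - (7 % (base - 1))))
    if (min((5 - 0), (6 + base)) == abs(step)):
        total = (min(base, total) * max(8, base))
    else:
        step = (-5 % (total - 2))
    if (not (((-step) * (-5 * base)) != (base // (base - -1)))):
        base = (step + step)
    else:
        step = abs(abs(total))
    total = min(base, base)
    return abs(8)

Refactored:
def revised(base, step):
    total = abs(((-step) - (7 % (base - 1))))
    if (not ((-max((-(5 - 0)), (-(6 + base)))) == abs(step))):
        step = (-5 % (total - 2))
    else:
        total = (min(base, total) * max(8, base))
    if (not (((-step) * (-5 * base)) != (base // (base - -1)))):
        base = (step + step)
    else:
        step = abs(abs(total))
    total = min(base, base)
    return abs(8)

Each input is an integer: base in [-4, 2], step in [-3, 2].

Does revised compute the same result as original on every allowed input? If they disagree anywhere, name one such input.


Behavior is preserved: although boolean connective usage differs, and min/max/abs usage differs, the outputs never diverge.
Tracing base=0, step=-1: original: total=1, then (min((5 - 0), (6 + base)) == abs(step)) is false, then step=0, then (not (((-step) * (-5 * base)) != (base // (base - -1)))) is true, then base=0, then total=0, then returns 8 | revised: total=1, then (not ((-max((-(5 - 0)), (-(6 + base)))) == abs(step))) is true, then step=0, then (not (((-step) * (-5 * base)) != (base // (base - -1)))) is true, then base=0, then total=0, then returns 8 — matching result 8.
Checked all 42 inputs in the declared domain: the outputs agree on every one.
verdict: equivalent


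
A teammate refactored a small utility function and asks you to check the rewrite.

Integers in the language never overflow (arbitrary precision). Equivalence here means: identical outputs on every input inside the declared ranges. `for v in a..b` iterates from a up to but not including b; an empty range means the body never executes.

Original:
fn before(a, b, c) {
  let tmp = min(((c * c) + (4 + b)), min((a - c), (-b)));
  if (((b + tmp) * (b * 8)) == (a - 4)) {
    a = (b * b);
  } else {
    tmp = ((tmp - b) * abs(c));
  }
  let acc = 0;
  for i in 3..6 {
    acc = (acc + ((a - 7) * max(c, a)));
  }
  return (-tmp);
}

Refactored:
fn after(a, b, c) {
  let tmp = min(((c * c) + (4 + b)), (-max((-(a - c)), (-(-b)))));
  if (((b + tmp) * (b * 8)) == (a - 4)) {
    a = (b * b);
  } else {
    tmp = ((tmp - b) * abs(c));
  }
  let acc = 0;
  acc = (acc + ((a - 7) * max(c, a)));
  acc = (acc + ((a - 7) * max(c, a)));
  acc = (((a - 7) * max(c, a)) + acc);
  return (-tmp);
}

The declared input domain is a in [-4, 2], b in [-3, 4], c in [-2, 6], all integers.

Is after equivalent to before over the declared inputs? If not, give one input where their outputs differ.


Behavior is preserved: although local variable names differ, plus loop structure differs, plus statement counts differ, plus constant usage differs, plus min/max/abs usage differs, plus arithmetic usage differs, the outputs never diverge.
Tracing a=-2, b=3, c=3: before: tmp = -5; (((b + tmp) * (b * 8)) == (a - 4)) -> false; tmp = -24; acc = 0; [i=3]; acc = -27; [i=4]; acc = -54; [i=5]; acc = -81; return 24 | after: tmp = -5; (((b + tmp) * (b * 8)) == (a - 4)) -> false; tmp = -24; acc = 0; acc = -27; acc = -54; acc = -81; return 24 — matching result 24.
Sweeping the whole domain (504 inputs) finds no disagreement.
verdict: equivalent
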